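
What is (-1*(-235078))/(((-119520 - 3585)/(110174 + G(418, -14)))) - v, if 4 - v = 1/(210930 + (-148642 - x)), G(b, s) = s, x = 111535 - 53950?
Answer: -8119473930773/38597521 ≈ -2.1036e+5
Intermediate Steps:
x = 57585
v = 18811/4703 (v = 4 - 1/(210930 + (-148642 - 1*57585)) = 4 - 1/(210930 + (-148642 - 57585)) = 4 - 1/(210930 - 206227) = 4 - 1/4703 = 18811/4703 ≈ 3.9998)
(-1*(-235078))/(((-119520 - 3585)/(110174 + G(418, -14)))) - v = (-1*(-235078))/(((-119520 - 3585)/(110174 - 14))) - 1*18811/4703 = 235078/((-123105/110160)) - 18811/4703 = 235078/((-123105*1/110160)) - 18811/4703 = 235078/(-8207/7344) - 18811/4703 = 235078*(-7344/8207) - 18811/4703 = -1726412832/8207 - 18811/4703 = -8119473930773/38597521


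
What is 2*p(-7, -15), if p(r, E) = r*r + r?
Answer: 84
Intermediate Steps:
p(r, E) = r + r**2 (p(r, E) = r**2 + r = r + r**2)
2*p(-7, -15) = 2*(-7*(1 - 7)) = 2*(-7*(-6)) = 2*42 = 84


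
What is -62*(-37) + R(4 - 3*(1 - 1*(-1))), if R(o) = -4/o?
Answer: 2296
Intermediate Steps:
-62*(-37) + R(4 - 3*(1 - 1*(-1))) = -62*(-37) - 4/(4 - 3*(1 - 1*(-1))) = 2294 - 4/(4 - 3*(1 + 1)) = 2294 - 4/(4 - 3*2) = 2294 - 4/(4 - 6) = 2294 - 4/(-2) = 2294 - 4*(-½) = 2294 + 2 = 2296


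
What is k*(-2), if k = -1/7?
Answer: 2/7 ≈ 0.28571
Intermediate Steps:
k = -⅐ (k = -1*⅐ = -⅐ ≈ -0.14286)
k*(-2) = -⅐*(-2) = 2/7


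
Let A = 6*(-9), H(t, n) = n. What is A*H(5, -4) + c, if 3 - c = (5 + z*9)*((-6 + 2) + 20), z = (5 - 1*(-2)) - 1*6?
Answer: -5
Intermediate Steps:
A = -54
z = 1 (z = (5 + 2) - 6 = 7 - 6 = 1)
c = -221 (c = 3 - (5 + 1*9)*((-6 + 2) + 20) = 3 - (5 + 9)*(-4 + 20) = 3 - 14*16 = 3 - 1*224 = 3 - 224 = -221)
A*H(5, -4) + c = -54*(-4) - 221 = 216 - 221 = -5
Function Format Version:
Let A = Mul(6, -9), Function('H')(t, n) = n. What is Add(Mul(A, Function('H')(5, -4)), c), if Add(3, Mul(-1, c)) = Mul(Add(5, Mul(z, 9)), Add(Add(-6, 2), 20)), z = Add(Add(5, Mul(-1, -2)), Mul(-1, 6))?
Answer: -5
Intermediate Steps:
A = -54
z = 1 (z = Add(Add(5, 2), -6) = Add(7, -6) = 1)
c = -221 (c = Add(3, Mul(-1, Mul(Add(5, Mul(1, 9)), Add(Add(-6, 2), 20)))) = Add(3, Mul(-1, Mul(Add(5, 9), Add(-4, 20)))) = Add(3, Mul(-1, Mul(14, 16))) = Add(3, Mul(-1, 224)) = Add(3, -224) = -221)
Add(Mul(A, Function('H')(5, -4)), c) = Add(Mul(-54, -4), -221) = Add(216, -221) = -5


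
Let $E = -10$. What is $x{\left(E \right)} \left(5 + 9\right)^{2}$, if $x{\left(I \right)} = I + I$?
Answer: $-3920$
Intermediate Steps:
$x{\left(I \right)} = 2 I$
$x{\left(E \right)} \left(5 + 9\right)^{2} = 2 \left(-10\right) \left(5 + 9\right)^{2} = - 20 \cdot 14^{2} = \left(-20\right) 196 = -3920$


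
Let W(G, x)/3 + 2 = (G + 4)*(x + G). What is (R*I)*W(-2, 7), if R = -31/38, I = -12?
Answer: 4464/19 ≈ 234.95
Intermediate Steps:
W(G, x) = -6 + 3*(4 + G)*(G + x) (W(G, x) = -6 + 3*((G + 4)*(x + G)) = -6 + 3*((4 + G)*(G + x)) = -6 + 3*(4 + G)*(G + x))
R = -31/38 (R = -31*1/38 = -31/38 ≈ -0.81579)
(R*I)*W(-2, 7) = (-31/38*(-12))*(-6 + 3*(-2)² + 12*(-2) + 12*7 + 3*(-2)*7) = 186*(-6 + 3*4 - 24 + 84 - 42)/19 = 186*(-6 + 12 - 24 + 84 - 42)/19 = (186/19)*24 = 4464/19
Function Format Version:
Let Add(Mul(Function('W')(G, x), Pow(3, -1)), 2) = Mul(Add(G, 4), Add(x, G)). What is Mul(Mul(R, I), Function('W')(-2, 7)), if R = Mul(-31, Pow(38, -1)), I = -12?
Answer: Rational(4464, 19) ≈ 234.95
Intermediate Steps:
Function('W')(G, x) = Add(-6, Mul(3, Add(4, G), Add(G, x))) (Function('W')(G, x) = Add(-6, Mul(3, Mul(Add(G, 4), Add(x, G)))) = Add(-6, Mul(3, Mul(Add(4, G), Add(G, x)))) = Add(-6, Mul(3, Add(4, G), Add(G, x))))
R = Rational(-31, 38) (R = Mul(-31, Rational(1, 38)) = Rational(-31, 38) ≈ -0.81579)
Mul(Mul(R, I), Function('W')(-2, 7)) = Mul(Mul(Rational(-31, 38), -12), Add(-6, Mul(3, Pow(-2, 2)), Mul(12, -2), Mul(12, 7), Mul(3, -2, 7))) = Mul(Rational(186, 19), Add(-6, Mul(3, 4), -24, 84, -42)) = Mul(Rational(186, 19), Add(-6, 12, -24, 84, -42)) = Mul(Rational(186, 19), 24) = Rational(4464, 19)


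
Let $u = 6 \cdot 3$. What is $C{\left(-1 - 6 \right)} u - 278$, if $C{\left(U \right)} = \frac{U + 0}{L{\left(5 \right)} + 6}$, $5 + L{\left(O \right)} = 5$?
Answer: $-299$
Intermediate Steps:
$L{\left(O \right)} = 0$ ($L{\left(O \right)} = -5 + 5 = 0$)
$u = 18$
$C{\left(U \right)} = \frac{U}{6}$ ($C{\left(U \right)} = \frac{U + 0}{0 + 6} = \frac{U}{6}$)
$C{\left(-1 - 6 \right)} u - 278 = \frac{-1 - 6}{6} \cdot 18 - 278 = \frac{1}{6} \left(-7\right) 18 - 278 = \left(- \frac{7}{6}\right) 18 - 278 = -21 - 278 = -299$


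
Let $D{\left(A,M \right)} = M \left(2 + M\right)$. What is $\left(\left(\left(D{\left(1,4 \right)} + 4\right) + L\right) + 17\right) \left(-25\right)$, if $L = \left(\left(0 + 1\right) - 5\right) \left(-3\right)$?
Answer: $-1425$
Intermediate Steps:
$L = 12$ ($L = \left(1 - 5\right) \left(-3\right) = \left(-4\right) \left(-3\right) = 12$)
$\left(\left(\left(D{\left(1,4 \right)} + 4\right) + L\right) + 17\right) \left(-25\right) = \left(\left(\left(4 \left(2 + 4\right) + 4\right) + 12\right) + 17\right) \left(-25\right) = \left(\left(\left(4 \cdot 6 + 4\right) + 12\right) + 17\right) \left(-25\right) = \left(\left(\left(24 + 4\right) + 12\right) + 17\right) \left(-25\right) = \left(\left(28 + 12\right) + 17\right) \left(-25\right) = \left(40 + 17\right) \left(-25\right) = 57 \left(-25\right) = -1425$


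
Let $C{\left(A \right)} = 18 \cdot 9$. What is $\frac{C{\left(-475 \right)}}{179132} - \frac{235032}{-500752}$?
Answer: $\frac{94158201}{200224793} \approx 0.47026$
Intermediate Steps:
$C{\left(A \right)} = 162$
$\frac{C{\left(-475 \right)}}{179132} - \frac{235032}{-500752} = \frac{162}{179132} - \frac{235032}{-500752} = 162 \cdot \frac{1}{179132} - - \frac{4197}{8942} = \frac{81}{89566} + \frac{4197}{8942} = \frac{94158201}{200224793}$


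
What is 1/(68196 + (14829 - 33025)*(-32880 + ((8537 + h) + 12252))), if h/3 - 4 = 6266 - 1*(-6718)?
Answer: -1/488912912 ≈ -2.0454e-9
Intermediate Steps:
h = 38964 (h = 12 + 3*(6266 - 1*(-6718)) = 12 + 3*(6266 + 6718) = 12 + 3*12984 = 12 + 38952 = 38964)
1/(68196 + (14829 - 33025)*(-32880 + ((8537 + h) + 12252))) = 1/(68196 + (14829 - 33025)*(-32880 + ((8537 + 38964) + 12252))) = 1/(68196 - 18196*(-32880 + (47501 + 12252))) = 1/(68196 - 18196*(-32880 + 59753)) = 1/(68196 - 18196*26873) = 1/(68196 - 488981108) = 1/(-488912912) = -1/488912912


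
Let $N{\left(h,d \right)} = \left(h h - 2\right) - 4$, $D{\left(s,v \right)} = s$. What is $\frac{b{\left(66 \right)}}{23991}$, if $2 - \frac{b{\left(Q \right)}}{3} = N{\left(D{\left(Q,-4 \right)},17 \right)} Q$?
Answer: $- \frac{287098}{7997} \approx -35.901$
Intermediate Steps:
$N{\left(h,d \right)} = -6 + h^{2}$ ($N{\left(h,d \right)} = \left(h^{2} - 2\right) - 4 = \left(-2 + h^{2}\right) - 4 = -6 + h^{2}$)
$b{\left(Q \right)} = 6 - 3 Q \left(-6 + Q^{2}\right)$ ($b{\left(Q \right)} = 6 - 3 \left(-6 + Q^{2}\right) Q = 6 - 3 Q \left(-6 + Q^{2}\right)$)
$\frac{b{\left(66 \right)}}{23991} = \frac{6 - 198 \left(-6 + 66^{2}\right)}{23991} = \left(6 - 198 \left(-6 + 4356\right)\right) \frac{1}{23991} = \left(6 - 198 \cdot 4350\right) \frac{1}{23991} = \left(6 - 861300\right) \frac{1}{23991} = \left(-861294\right) \frac{1}{23991} = - \frac{287098}{7997}$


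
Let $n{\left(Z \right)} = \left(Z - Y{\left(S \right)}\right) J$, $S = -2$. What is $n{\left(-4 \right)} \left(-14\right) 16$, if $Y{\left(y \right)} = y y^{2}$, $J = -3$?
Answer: $2688$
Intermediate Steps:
$Y{\left(y \right)} = y^{3}$
$n{\left(Z \right)} = -24 - 3 Z$ ($n{\left(Z \right)} = \left(Z - \left(-2\right)^{3}\right) \left(-3\right) = \left(Z - -8\right) \left(-3\right) = \left(Z + 8\right) \left(-3\right) = \left(8 + Z\right) \left(-3\right) = -24 - 3 Z$)
$n{\left(-4 \right)} \left(-14\right) 16 = \left(-24 - -12\right) \left(-14\right) 16 = \left(-24 + 12\right) \left(-14\right) 16 = \left(-12\right) \left(-14\right) 16 = 168 \cdot 16 = 2688$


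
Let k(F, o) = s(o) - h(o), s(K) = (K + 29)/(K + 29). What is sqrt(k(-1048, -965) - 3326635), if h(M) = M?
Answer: I*sqrt(3325669) ≈ 1823.6*I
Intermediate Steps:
s(K) = 1 (s(K) = (29 + K)/(29 + K) = 1)
k(F, o) = 1 - o
sqrt(k(-1048, -965) - 3326635) = sqrt((1 - 1*(-965)) - 3326635) = sqrt((1 + 965) - 3326635) = sqrt(966 - 3326635) = sqrt(-3325669) = I*sqrt(3325669)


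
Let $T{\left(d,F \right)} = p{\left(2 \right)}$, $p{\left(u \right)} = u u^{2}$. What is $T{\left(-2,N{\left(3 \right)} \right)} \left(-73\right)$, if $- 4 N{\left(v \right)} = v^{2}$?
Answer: $-584$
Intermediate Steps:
$p{\left(u \right)} = u^{3}$
$N{\left(v \right)} = - \frac{v^{2}}{4}$
$T{\left(d,F \right)} = 8$ ($T{\left(d,F \right)} = 2^{3} = 8$)
$T{\left(-2,N{\left(3 \right)} \right)} \left(-73\right) = 8 \left(-73\right) = -584$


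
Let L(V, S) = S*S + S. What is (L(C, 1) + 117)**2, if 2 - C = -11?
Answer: 14161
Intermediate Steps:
C = 13 (C = 2 - 1*(-11) = 2 + 11 = 13)
L(V, S) = S + S**2 (L(V, S) = S**2 + S = S + S**2)
(L(C, 1) + 117)**2 = (1*(1 + 1) + 117)**2 = (1*2 + 117)**2 = (2 + 117)**2 = 119**2 = 14161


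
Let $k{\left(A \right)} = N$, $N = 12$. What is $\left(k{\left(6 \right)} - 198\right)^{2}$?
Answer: $34596$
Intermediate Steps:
$k{\left(A \right)} = 12$
$\left(k{\left(6 \right)} - 198\right)^{2} = \left(12 - 198\right)^{2} = \left(-186\right)^{2} = 34596$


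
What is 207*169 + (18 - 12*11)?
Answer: 34869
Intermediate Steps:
207*169 + (18 - 12*11) = 34983 + (18 - 132) = 34983 - 114 = 34869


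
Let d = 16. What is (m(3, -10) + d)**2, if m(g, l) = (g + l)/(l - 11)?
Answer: 2401/9 ≈ 266.78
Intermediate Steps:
m(g, l) = (g + l)/(-11 + l)
(m(3, -10) + d)**2 = ((3 - 10)/(-11 - 10) + 16)**2 = (-7/(-21) + 16)**2 = (-1/21*(-7) + 16)**2 = (1/3 + 16)**2 = (49/3)**2 = 2401/9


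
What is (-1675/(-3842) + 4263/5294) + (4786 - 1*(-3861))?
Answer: 43975329363/5084887 ≈ 8648.2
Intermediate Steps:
(-1675/(-3842) + 4263/5294) + (4786 - 1*(-3861)) = (-1675*(-1/3842) + 4263*(1/5294)) + (4786 + 3861) = (1675/3842 + 4263/5294) + 8647 = 6311474/5084887 + 8647 = 43975329363/5084887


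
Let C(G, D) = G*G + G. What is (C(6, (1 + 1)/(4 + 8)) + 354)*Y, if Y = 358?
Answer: 141768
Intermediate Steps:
C(G, D) = G + G² (C(G, D) = G² + G = G + G²)
(C(6, (1 + 1)/(4 + 8)) + 354)*Y = (6*(1 + 6) + 354)*358 = (6*7 + 354)*358 = (42 + 354)*358 = 396*358 = 141768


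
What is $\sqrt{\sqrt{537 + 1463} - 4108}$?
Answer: $2 \sqrt{-1027 + 5 \sqrt{5}} \approx 63.744 i$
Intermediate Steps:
$\sqrt{\sqrt{537 + 1463} - 4108} = \sqrt{\sqrt{2000} - 4108} = \sqrt{20 \sqrt{5} - 4108} = \sqrt{-4108 + 20 \sqrt{5}}$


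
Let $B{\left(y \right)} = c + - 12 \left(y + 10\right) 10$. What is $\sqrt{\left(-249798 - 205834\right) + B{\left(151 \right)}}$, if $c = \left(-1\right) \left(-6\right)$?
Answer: $i \sqrt{474946} \approx 689.16 i$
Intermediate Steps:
$c = 6$
$B{\left(y \right)} = -1194 - 120 y$ ($B{\left(y \right)} = 6 + - 12 \left(y + 10\right) 10 = 6 + - 12 \left(10 + y\right) 10 = 6 + \left(-120 - 12 y\right) 10 = 6 - \left(1200 + 120 y\right) = -1194 - 120 y$)
$\sqrt{\left(-249798 - 205834\right) + B{\left(151 \right)}} = \sqrt{\left(-249798 - 205834\right) - 19314} = \sqrt{-455632 - 19314} = \sqrt{-474946} = i \sqrt{474946}$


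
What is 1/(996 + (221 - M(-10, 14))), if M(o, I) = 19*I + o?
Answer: 1/961 ≈ 0.0010406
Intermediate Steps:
M(o, I) = o + 19*I
1/(996 + (221 - M(-10, 14))) = 1/(996 + (221 - (-10 + 19*14))) = 1/(996 + (221 - (-10 + 266))) = 1/(996 + (221 - 1*256)) = 1/(996 + (221 - 256)) = 1/(996 - 35) = 1/961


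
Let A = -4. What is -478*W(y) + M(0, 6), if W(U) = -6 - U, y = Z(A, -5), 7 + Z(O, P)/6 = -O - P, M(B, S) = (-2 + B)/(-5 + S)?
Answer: 8602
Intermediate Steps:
M(B, S) = (-2 + B)/(-5 + S)
Z(O, P) = -42 - 6*O - 6*P (Z(O, P) = -42 + 6*(-O - P) = -42 + (-6*O - 6*P) = -42 - 6*O - 6*P)
y = 12 (y = -42 - 6*(-4) - 6*(-5) = -42 + 24 + 30 = 12)
-478*W(y) + M(0, 6) = -478*(-6 - 1*12) + (-2 + 0)/(-5 + 6) = -478*(-6 - 12) - 2/1 = -478*(-18) + 1*(-2) = 8604 - 2 = 8602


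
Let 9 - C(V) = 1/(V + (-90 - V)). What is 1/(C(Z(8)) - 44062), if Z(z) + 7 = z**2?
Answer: -90/3964769 ≈ -2.2700e-5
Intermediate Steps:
Z(z) = -7 + z**2
C(V) = 811/90 (C(V) = 9 - 1/(V + (-90 - V)) = 9 - 1/(-90) = 9 - 1*(-1/90) = 9 + 1/90 = 811/90)
1/(C(Z(8)) - 44062) = 1/(811/90 - 44062) = 1/(-3964769/90) = -90/3964769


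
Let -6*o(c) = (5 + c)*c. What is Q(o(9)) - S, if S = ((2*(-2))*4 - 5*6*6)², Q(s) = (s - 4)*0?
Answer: -38416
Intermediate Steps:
o(c) = -c*(5 + c)/6 (o(c) = -(5 + c)*c/6 = -c*(5 + c)/6)
Q(s) = 0 (Q(s) = (-4 + s)*0 = 0)
S = 38416 (S = (-4*4 - 30*6)² = (-16 - 180)² = (-196)² = 38416)
Q(o(9)) - S = 0 - 1*38416 = 0 - 38416 = -38416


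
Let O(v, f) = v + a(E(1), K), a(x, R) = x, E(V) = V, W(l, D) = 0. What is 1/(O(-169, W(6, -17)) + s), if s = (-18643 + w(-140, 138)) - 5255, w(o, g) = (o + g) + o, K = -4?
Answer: -1/24208 ≈ -4.1309e-5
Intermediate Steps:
O(v, f) = 1 + v (O(v, f) = v + 1 = 1 + v)
w(o, g) = g + 2*o (w(o, g) = (g + o) + o = g + 2*o)
s = -24040 (s = (-18643 + (138 + 2*(-140))) - 5255 = (-18643 + (138 - 280)) - 5255 = (-18643 - 142) - 5255 = -18785 - 5255 = -24040)
1/(O(-169, W(6, -17)) + s) = 1/((1 - 169) - 24040) = 1/(-168 - 24040) = 1/(-24208) = -1/24208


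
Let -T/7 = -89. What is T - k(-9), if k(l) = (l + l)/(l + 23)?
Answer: 4370/7 ≈ 624.29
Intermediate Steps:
k(l) = 2*l/(23 + l) (k(l) = (2*l)/(23 + l) = 2*l/(23 + l))
T = 623 (T = -7*(-89) = 623)
T - k(-9) = 623 - 2*(-9)/(23 - 9) = 623 - 2*(-9)/14 = 623 - 1*(-9/7) = 623 + 9/7 = 4370/7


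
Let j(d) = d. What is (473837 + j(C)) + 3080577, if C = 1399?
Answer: 3555813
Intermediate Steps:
(473837 + j(C)) + 3080577 = (473837 + 1399) + 3080577 = 475236 + 3080577 = 3555813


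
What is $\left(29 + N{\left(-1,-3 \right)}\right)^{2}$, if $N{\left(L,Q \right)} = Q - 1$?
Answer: $625$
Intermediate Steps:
$N{\left(L,Q \right)} = -1 + Q$ ($N{\left(L,Q \right)} = Q - 1 = -1 + Q$)
$\left(29 + N{\left(-1,-3 \right)}\right)^{2} = \left(29 - 4\right)^{2} = 25^{2} = 625$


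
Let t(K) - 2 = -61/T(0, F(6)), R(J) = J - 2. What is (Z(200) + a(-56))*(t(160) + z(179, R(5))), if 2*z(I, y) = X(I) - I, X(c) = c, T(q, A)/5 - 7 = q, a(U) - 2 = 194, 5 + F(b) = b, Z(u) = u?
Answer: 3564/35 ≈ 101.83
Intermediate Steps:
R(J) = -2 + J
F(b) = -5 + b
a(U) = 196 (a(U) = 2 + 194 = 196)
T(q, A) = 35 + 5*q
z(I, y) = 0 (z(I, y) = (I - I)/2 = (½)*0 = 0)
t(K) = 9/35 (t(K) = 2 - 61/(35 + 5*0) = 2 - 61/(35 + 0) = 2 - 61/35 = 9/35)
(Z(200) + a(-56))*(t(160) + z(179, R(5))) = (200 + 196)*(9/35 + 0) = 396*(9/35) = 3564/35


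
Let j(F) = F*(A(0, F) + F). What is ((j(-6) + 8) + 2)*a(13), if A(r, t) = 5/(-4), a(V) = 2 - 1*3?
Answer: -107/2 ≈ -53.500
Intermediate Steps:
a(V) = -1 (a(V) = 2 - 3 = -1)
A(r, t) = -5/4 (A(r, t) = 5*(-¼) = -5/4)
j(F) = F*(-5/4 + F)
((j(-6) + 8) + 2)*a(13) = (((¼)*(-6)*(-5 + 4*(-6)) + 8) + 2)*(-1) = (((¼)*(-6)*(-5 - 24) + 8) + 2)*(-1) = (((¼)*(-6)*(-29) + 8) + 2)*(-1) = ((87/2 + 8) + 2)*(-1) = (103/2 + 2)*(-1) = (107/2)*(-1) = -107/2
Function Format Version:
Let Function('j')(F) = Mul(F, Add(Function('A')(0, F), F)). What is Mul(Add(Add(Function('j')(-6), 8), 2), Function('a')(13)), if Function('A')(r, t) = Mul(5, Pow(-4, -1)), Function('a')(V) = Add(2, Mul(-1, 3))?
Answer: Rational(-107, 2) ≈ -53.500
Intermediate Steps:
Function('a')(V) = -1 (Function('a')(V) = Add(2, -3) = -1)
Function('A')(r, t) = Rational(-5, 4) (Function('A')(r, t) = Mul(5, Rational(-1, 4)) = Rational(-5, 4))
Function('j')(F) = Mul(F, Add(Rational(-5, 4), F))
Mul(Add(Add(Function('j')(-6), 8), 2), Function('a')(13)) = Mul(Add(Add(Mul(Rational(1, 4), -6, Add(-5, Mul(4, -6))), 8), 2), -1) = Mul(Add(Add(Mul(Rational(1, 4), -6, Add(-5, -24)), 8), 2), -1) = Mul(Add(Add(Mul(Rational(1, 4), -6, -29), 8), 2), -1) = Mul(Add(Add(Rational(87, 2), 8), 2), -1) = Mul(Add(Rational(103, 2), 2), -1) = Mul(Rational(107, 2), -1) = Rational(-107, 2)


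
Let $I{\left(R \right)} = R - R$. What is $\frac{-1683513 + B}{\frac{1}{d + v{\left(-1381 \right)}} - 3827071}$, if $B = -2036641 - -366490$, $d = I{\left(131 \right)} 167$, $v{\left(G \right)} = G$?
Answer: $\frac{1157852496}{1321296263} \approx 0.8763$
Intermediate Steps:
$I{\left(R \right)} = 0$
$d = 0$ ($d = 0 \cdot 167 = 0$)
$B = -1670151$ ($B = -2036641 + 366490 = -1670151$)
$\frac{-1683513 + B}{\frac{1}{d + v{\left(-1381 \right)}} - 3827071} = \frac{-1683513 - 1670151}{\frac{1}{0 - 1381} - 3827071} = - \frac{3353664}{\frac{1}{-1381} - 3827071} = - \frac{3353664}{- \frac{1}{1381} - 3827071} = - \frac{3353664}{- \frac{5285185052}{1381}} = \left(-3353664\right) \left(- \frac{1381}{5285185052}\right) = \frac{1157852496}{1321296263}$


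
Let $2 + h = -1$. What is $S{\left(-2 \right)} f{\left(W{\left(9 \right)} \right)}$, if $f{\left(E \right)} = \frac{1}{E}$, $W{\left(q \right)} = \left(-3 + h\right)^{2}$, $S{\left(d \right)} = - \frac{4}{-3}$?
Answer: $\frac{1}{27} \approx 0.037037$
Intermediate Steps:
$h = -3$ ($h = -2 - 1 = -3$)
$S{\left(d \right)} = \frac{4}{3}$ ($S{\left(d \right)} = \left(-4\right) \left(- \frac{1}{3}\right) = \frac{4}{3}$)
$W{\left(q \right)} = 36$ ($W{\left(q \right)} = \left(-3 - 3\right)^{2} = \left(-6\right)^{2} = 36$)
$S{\left(-2 \right)} f{\left(W{\left(9 \right)} \right)} = \frac{4}{3 \cdot 36} = \frac{4}{3} \cdot \frac{1}{36} = \frac{1}{27}$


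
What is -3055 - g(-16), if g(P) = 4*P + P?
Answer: -2975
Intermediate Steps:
g(P) = 5*P
-3055 - g(-16) = -3055 - 5*(-16) = -3055 - 1*(-80) = -3055 + 80 = -2975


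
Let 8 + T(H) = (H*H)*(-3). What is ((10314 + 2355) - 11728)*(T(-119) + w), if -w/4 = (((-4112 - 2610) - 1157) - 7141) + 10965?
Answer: -24721011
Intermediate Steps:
w = 16220 (w = -4*((((-4112 - 2610) - 1157) - 7141) + 10965) = -4*(((-6722 - 1157) - 7141) + 10965) = -4*((-7879 - 7141) + 10965) = -4*(-15020 + 10965) = -4*(-4055) = 16220)
T(H) = -8 - 3*H² (T(H) = -8 + (H*H)*(-3) = -8 + H²*(-3) = -8 - 3*H²)
((10314 + 2355) - 11728)*(T(-119) + w) = ((10314 + 2355) - 11728)*((-8 - 3*(-119)²) + 16220) = (12669 - 11728)*((-8 - 3*14161) + 16220) = 941*((-8 - 42483) + 16220) = 941*(-42491 + 16220) = 941*(-26271) = -24721011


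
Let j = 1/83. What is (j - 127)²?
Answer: 111091600/6889 ≈ 16126.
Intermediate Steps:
j = 1/83 ≈ 0.012048
(j - 127)² = (1/83 - 127)² = (-10540/83)² = 111091600/6889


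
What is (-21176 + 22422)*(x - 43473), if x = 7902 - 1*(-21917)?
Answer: -17012884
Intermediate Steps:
x = 29819 (x = 7902 + 21917 = 29819)
(-21176 + 22422)*(x - 43473) = (-21176 + 22422)*(29819 - 43473) = 1246*(-13654) = -17012884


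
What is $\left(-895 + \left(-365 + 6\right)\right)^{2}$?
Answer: $1572516$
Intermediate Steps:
$\left(-895 + \left(-365 + 6\right)\right)^{2} = \left(-895 - 359\right)^{2} = \left(-1254\right)^{2} = 1572516$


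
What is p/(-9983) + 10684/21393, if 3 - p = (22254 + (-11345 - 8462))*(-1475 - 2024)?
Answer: -183061405636/213566319 ≈ -857.16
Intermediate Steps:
p = 8562056 (p = 3 - (22254 + (-11345 - 8462))*(-1475 - 2024) = 3 - (22254 - 19807)*(-3499) = 3 - 2447*(-3499) = 3 - 1*(-8562053) = 3 + 8562053 = 8562056)
p/(-9983) + 10684/21393 = 8562056/(-9983) + 10684/21393 = 8562056*(-1/9983) + 10684*(1/21393) = -8562056/9983 + 10684/21393 = -183061405636/213566319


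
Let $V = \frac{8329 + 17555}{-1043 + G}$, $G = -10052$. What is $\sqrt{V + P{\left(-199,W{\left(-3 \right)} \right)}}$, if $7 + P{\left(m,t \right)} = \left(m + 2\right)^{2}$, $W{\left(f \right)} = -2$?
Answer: $\frac{\sqrt{4776201185070}}{11095} \approx 196.98$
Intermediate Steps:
$P{\left(m,t \right)} = -7 + \left(2 + m\right)^{2}$ ($P{\left(m,t \right)} = -7 + \left(m + 2\right)^{2} = -7 + \left(2 + m\right)^{2}$)
$V = - \frac{25884}{11095}$ ($V = \frac{8329 + 17555}{-1043 - 10052} = \frac{25884}{-11095} = 25884 \left(- \frac{1}{11095}\right) = - \frac{25884}{11095} \approx -2.3329$)
$\sqrt{V + P{\left(-199,W{\left(-3 \right)} \right)}} = \sqrt{- \frac{25884}{11095} - \left(7 - \left(2 - 199\right)^{2}\right)} = \sqrt{- \frac{25884}{11095} - \left(7 - \left(-197\right)^{2}\right)} = \sqrt{- \frac{25884}{11095} + \left(-7 + 38809\right)} = \sqrt{- \frac{25884}{11095} + 38802} = \sqrt{\frac{430482306}{11095}} = \frac{\sqrt{4776201185070}}{11095}$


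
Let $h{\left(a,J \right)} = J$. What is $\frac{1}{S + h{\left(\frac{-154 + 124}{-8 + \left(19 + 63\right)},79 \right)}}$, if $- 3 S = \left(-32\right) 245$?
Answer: $\frac{3}{8077} \approx 0.00037142$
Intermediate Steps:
$S = \frac{7840}{3}$ ($S = - \frac{\left(-32\right) 245}{3} = \left(- \frac{1}{3}\right) \left(-7840\right) = \frac{7840}{3} \approx 2613.3$)
$\frac{1}{S + h{\left(\frac{-154 + 124}{-8 + \left(19 + 63\right)},79 \right)}} = \frac{1}{\frac{7840}{3} + 79} = \frac{1}{\frac{8077}{3}} = \frac{3}{8077}$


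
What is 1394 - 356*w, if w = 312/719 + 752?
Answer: -191593714/719 ≈ -2.6647e+5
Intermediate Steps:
w = 541000/719 (w = 312*(1/719) + 752 = 312/719 + 752 = 541000/719 ≈ 752.43)
1394 - 356*w = 1394 - 356*541000/719 = 1394 - 192596000/719 = -191593714/719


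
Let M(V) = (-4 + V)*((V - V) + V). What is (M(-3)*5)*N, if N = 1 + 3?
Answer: 420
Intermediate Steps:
M(V) = V*(-4 + V) (M(V) = (-4 + V)*(0 + V) = (-4 + V)*V = V*(-4 + V))
N = 4
(M(-3)*5)*N = (-3*(-4 - 3)*5)*4 = (-3*(-7)*5)*4 = (21*5)*4 = 105*4 = 420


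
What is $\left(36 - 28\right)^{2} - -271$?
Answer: $335$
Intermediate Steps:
$\left(36 - 28\right)^{2} - -271 = 8^{2} + \left(-2097 + 2368\right) = 64 + 271 = 335$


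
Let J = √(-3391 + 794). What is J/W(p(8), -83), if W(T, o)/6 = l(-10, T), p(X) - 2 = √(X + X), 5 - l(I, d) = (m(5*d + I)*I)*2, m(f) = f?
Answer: 7*I*√53/2430 ≈ 0.020972*I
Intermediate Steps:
l(I, d) = 5 - 2*I*(I + 5*d) (l(I, d) = 5 - (5*d + I)*I*2 = 5 - (I + 5*d)*I*2 = 5 - I*(I + 5*d)*2 = 5 - 2*I*(I + 5*d))
p(X) = 2 + √2*√X (p(X) = 2 + √(X + X) = 2 + √(2*X) = 2 + √2*√X)
W(T, o) = -1170 + 600*T (W(T, o) = 6*(5 - 2*(-10)*(-10 + 5*T)) = 6*(5 + (-200 + 100*T)) = 6*(-195 + 100*T) = -1170 + 600*T)
J = 7*I*√53 (J = √(-2597) = 7*I*√53 ≈ 50.961*I)
J/W(p(8), -83) = (7*I*√53)/(-1170 + 600*(2 + √2*√8)) = (7*I*√53)/(-1170 + 600*(2 + √2*(2*√2))) = (7*I*√53)/(-1170 + 600*(2 + 4)) = (7*I*√53)/(-1170 + 600*6) = (7*I*√53)/(-1170 + 3600) = (7*I*√53)/2430 = (7*I*√53)*(1/2430) = 7*I*√53/2430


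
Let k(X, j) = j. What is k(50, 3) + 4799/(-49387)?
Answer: 143362/49387 ≈ 2.9028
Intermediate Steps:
k(50, 3) + 4799/(-49387) = 3 + 4799/(-49387) = 3 + 4799*(-1/49387) = 3 - 4799/49387 = 143362/49387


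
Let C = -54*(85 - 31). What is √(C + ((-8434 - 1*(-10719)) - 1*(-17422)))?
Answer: √16791 ≈ 129.58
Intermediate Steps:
C = -2916 (C = -54*54 = -2916)
√(C + ((-8434 - 1*(-10719)) - 1*(-17422))) = √(-2916 + ((-8434 - 1*(-10719)) - 1*(-17422))) = √(-2916 + ((-8434 + 10719) + 17422)) = √(-2916 + (2285 + 17422)) = √(-2916 + 19707) = √16791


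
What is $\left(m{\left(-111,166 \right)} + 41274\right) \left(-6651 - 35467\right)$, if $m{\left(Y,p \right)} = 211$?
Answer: $-1747265230$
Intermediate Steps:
$\left(m{\left(-111,166 \right)} + 41274\right) \left(-6651 - 35467\right) = \left(211 + 41274\right) \left(-6651 - 35467\right) = 41485 \left(-42118\right) = -1747265230$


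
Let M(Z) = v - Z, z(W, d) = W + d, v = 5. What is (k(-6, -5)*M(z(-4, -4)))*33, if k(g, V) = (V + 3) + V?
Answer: -3003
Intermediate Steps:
k(g, V) = 3 + 2*V (k(g, V) = (3 + V) + V = 3 + 2*V)
M(Z) = 5 - Z
(k(-6, -5)*M(z(-4, -4)))*33 = ((3 + 2*(-5))*(5 - (-4 - 4)))*33 = ((3 - 10)*(5 - 1*(-8)))*33 = -7*(5 + 8)*33 = -7*13*33 = -91*33 = -3003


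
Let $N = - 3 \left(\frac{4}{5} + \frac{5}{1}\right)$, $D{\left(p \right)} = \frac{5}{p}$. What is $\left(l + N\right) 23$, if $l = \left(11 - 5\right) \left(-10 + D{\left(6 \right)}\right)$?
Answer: $- \frac{8326}{5} \approx -1665.2$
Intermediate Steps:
$l = -55$ ($l = \left(11 - 5\right) \left(-10 + \frac{5}{6}\right) = 6 \left(-10 + 5 \cdot \frac{1}{6}\right) = 6 \left(-10 + \frac{5}{6}\right) = 6 \left(- \frac{55}{6}\right) = -55$)
$N = - \frac{87}{5}$ ($N = - 3 \left(4 \cdot \frac{1}{5} + 5 \cdot 1\right) = - 3 \left(\frac{4}{5} + 5\right) = \left(-3\right) \frac{29}{5} = - \frac{87}{5} \approx -17.4$)
$\left(l + N\right) 23 = \left(-55 - \frac{87}{5}\right) 23 = \left(- \frac{362}{5}\right) 23 = - \frac{8326}{5}$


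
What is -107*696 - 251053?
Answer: -325525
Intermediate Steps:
-107*696 - 251053 = -74472 - 251053 = -325525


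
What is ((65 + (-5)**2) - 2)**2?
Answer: 7744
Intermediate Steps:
((65 + (-5)**2) - 2)**2 = ((65 + 25) - 2)**2 = (90 - 2)**2 = 88**2 = 7744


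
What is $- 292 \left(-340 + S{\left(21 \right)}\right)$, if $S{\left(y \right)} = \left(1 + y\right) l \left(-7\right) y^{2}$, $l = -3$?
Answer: $-59393384$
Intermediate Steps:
$S{\left(y \right)} = y^{2} \left(21 + 21 y\right)$ ($S{\left(y \right)} = \left(1 + y\right) \left(-3\right) \left(-7\right) y^{2} = \left(-3 - 3 y\right) \left(-7\right) y^{2} = \left(21 + 21 y\right) y^{2} = y^{2} \left(21 + 21 y\right)$)
$- 292 \left(-340 + S{\left(21 \right)}\right) = - 292 \left(-340 + 21 \cdot 21^{2} \left(1 + 21\right)\right) = - 292 \left(-340 + 21 \cdot 441 \cdot 22\right) = - 292 \left(-340 + 203742\right) = \left(-292\right) 203402 = -59393384$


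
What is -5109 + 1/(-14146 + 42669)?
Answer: -145724006/28523 ≈ -5109.0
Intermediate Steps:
-5109 + 1/(-14146 + 42669) = -5109 + 1/28523 = -145724006/28523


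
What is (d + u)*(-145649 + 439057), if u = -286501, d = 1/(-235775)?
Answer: -19819643877364608/235775 ≈ -8.4062e+10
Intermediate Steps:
d = -1/235775 ≈ -4.2413e-6
(d + u)*(-145649 + 439057) = (-1/235775 - 286501)*(-145649 + 439057) = -67549773276/235775*293408 = -19819643877364608/235775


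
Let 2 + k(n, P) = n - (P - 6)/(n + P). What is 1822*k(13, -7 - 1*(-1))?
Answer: 162158/7 ≈ 23165.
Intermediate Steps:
k(n, P) = -2 + n - (-6 + P)/(P + n) (k(n, P) = -2 + (n - (P - 6)/(n + P)) = -2 + (n - (-6 + P)/(P + n)) = -2 + n - (-6 + P)/(P + n))
1822*k(13, -7 - 1*(-1)) = 1822*((6 + 13**2 - 3*(-7 - 1*(-1)) - 2*13 + (-7 - 1*(-1))*13)/((-7 - 1*(-1)) + 13)) = 1822*((6 + 169 - 3*(-7 + 1) - 26 + (-7 + 1)*13)/((-7 + 1) + 13)) = 1822*((6 + 169 - 3*(-6) - 26 - 6*13)/(-6 + 13)) = 1822*((6 + 169 + 18 - 26 - 78)/7) = 1822*((1/7)*89) = 1822*(89/7) = 162158/7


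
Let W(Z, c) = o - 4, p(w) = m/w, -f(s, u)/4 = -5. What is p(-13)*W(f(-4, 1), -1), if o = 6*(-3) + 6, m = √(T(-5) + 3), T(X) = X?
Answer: 16*I*√2/13 ≈ 1.7406*I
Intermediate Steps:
m = I*√2 (m = √(-5 + 3) = √(-2) = I*√2 ≈ 1.4142*I)
f(s, u) = 20 (f(s, u) = -4*(-5) = 20)
o = -12 (o = -18 + 6 = -12)
p(w) = I*√2/w (p(w) = (I*√2)/w = I*√2/w)
W(Z, c) = -16 (W(Z, c) = -12 - 4 = -16)
p(-13)*W(f(-4, 1), -1) = (I*√2/(-13))*(-16) = (I*√2*(-1/13))*(-16) = -I*√2/13*(-16) = 16*I*√2/13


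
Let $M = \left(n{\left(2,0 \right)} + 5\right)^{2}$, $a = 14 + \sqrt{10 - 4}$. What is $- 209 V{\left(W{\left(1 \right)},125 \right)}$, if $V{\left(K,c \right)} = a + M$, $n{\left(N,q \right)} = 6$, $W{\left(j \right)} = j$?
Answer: $-28215 - 209 \sqrt{6} \approx -28727.0$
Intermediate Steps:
$a = 14 + \sqrt{6} \approx 16.449$
$M = 121$ ($M = \left(6 + 5\right)^{2} = 11^{2} = 121$)
$V{\left(K,c \right)} = 135 + \sqrt{6}$ ($V{\left(K,c \right)} = \left(14 + \sqrt{6}\right) + 121 = 135 + \sqrt{6}$)
$- 209 V{\left(W{\left(1 \right)},125 \right)} = - 209 \left(135 + \sqrt{6}\right) = -28215 - 209 \sqrt{6}$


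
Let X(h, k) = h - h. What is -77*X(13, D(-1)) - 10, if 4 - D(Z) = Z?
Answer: -10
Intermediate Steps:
D(Z) = 4 - Z
X(h, k) = 0
-77*X(13, D(-1)) - 10 = -77*0 - 10 = 0 - 10 = -10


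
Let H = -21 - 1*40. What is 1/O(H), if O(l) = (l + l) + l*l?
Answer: 1/3599 ≈ 0.00027785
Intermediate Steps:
H = -61 (H = -21 - 40 = -61)
O(l) = l**2 + 2*l (O(l) = 2*l + l**2 = l**2 + 2*l)
1/O(H) = 1/(-61*(2 - 61)) = 1/(-61*(-59)) = 1/3599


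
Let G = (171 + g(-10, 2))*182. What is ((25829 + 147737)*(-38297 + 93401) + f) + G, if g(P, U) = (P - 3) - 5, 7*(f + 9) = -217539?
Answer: 9564177624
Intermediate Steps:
f = -31086 (f = -9 + (1/7)*(-217539) = -9 - 31077 = -31086)
g(P, U) = -8 + P (g(P, U) = (-3 + P) - 5 = -8 + P)
G = 27846 (G = (171 + (-8 - 10))*182 = (171 - 18)*182 = 153*182 = 27846)
((25829 + 147737)*(-38297 + 93401) + f) + G = ((25829 + 147737)*(-38297 + 93401) - 31086) + 27846 = (173566*55104 - 31086) + 27846 = (9564180864 - 31086) + 27846 = 9564149778 + 27846 = 9564177624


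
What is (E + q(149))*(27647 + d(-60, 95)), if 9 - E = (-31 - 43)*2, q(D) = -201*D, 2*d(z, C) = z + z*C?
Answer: -737858464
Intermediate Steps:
d(z, C) = z/2 + C*z/2 (d(z, C) = (z + z*C)/2 = (z + C*z)/2 = z/2 + C*z/2)
E = 157 (E = 9 - (-31 - 43)*2 = 9 - (-74)*2 = 9 - 1*(-148) = 9 + 148 = 157)
(E + q(149))*(27647 + d(-60, 95)) = (157 - 201*149)*(27647 + (1/2)*(-60)*(1 + 95)) = (157 - 29949)*(27647 + (1/2)*(-60)*96) = -29792*(27647 - 2880) = -29792*24767 = -737858464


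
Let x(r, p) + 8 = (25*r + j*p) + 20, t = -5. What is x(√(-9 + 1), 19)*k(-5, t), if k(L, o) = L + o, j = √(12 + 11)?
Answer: -120 - 190*√23 - 500*I*√2 ≈ -1031.2 - 707.11*I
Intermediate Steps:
j = √23 ≈ 4.7958
x(r, p) = 12 + 25*r + p*√23 (x(r, p) = -8 + ((25*r + √23*p) + 20) = -8 + ((25*r + p*√23) + 20) = -8 + (20 + 25*r + p*√23) = 12 + 25*r + p*√23)
x(√(-9 + 1), 19)*k(-5, t) = (12 + 25*√(-9 + 1) + 19*√23)*(-5 - 5) = (12 + 25*√(-8) + 19*√23)*(-10) = (12 + 25*(2*I*√2) + 19*√23)*(-10) = (12 + 50*I*√2 + 19*√23)*(-10) = (12 + 19*√23 + 50*I*√2)*(-10) = -120 - 190*√23 - 500*I*√2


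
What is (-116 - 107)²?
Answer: 49729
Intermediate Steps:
(-116 - 107)² = (-223)² = 49729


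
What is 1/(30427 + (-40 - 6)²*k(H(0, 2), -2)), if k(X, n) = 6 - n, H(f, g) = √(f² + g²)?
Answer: 1/47355 ≈ 2.1117e-5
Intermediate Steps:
1/(30427 + (-40 - 6)²*k(H(0, 2), -2)) = 1/(30427 + (-40 - 6)²*(6 - 1*(-2))) = 1/(30427 + (-46)²*(6 + 2)) = 1/(30427 + 2116*8) = 1/(30427 + 16928) = 1/47355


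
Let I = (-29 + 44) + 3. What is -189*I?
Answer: -3402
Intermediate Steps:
I = 18 (I = 15 + 3 = 18)
-189*I = -189*18 = -3402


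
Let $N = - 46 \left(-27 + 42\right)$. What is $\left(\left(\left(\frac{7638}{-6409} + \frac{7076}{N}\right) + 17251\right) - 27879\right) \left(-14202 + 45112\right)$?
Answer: $- \frac{145431142556744}{442221} \approx -3.2887 \cdot 10^{8}$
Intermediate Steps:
$N = -690$ ($N = \left(-46\right) 15 = -690$)
$\left(\left(\left(\frac{7638}{-6409} + \frac{7076}{N}\right) + 17251\right) - 27879\right) \left(-14202 + 45112\right) = \left(\left(\left(\frac{7638}{-6409} + \frac{7076}{-690}\right) + 17251\right) - 27879\right) \left(-14202 + 45112\right) = \left(\left(\left(7638 \left(- \frac{1}{6409}\right) + 7076 \left(- \frac{1}{690}\right)\right) + 17251\right) - 27879\right) 30910 = \left(\left(\left(- \frac{7638}{6409} - \frac{3538}{345}\right) + 17251\right) - 27879\right) 30910 = \left(\left(- \frac{25310152}{2211105} + 17251\right) - 27879\right) 30910 = \left(\frac{38118462203}{2211105} - 27879\right) 30910 = \left(- \frac{23524934092}{2211105}\right) 30910 = - \frac{145431142556744}{442221}$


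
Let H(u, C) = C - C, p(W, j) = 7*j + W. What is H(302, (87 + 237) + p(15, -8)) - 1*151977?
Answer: -151977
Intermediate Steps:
p(W, j) = W + 7*j
H(u, C) = 0
H(302, (87 + 237) + p(15, -8)) - 1*151977 = 0 - 1*151977 = 0 - 151977 = -151977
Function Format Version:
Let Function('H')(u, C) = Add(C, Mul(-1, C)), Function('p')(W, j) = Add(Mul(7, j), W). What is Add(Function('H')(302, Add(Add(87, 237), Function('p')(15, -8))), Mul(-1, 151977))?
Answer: -151977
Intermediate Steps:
Function('p')(W, j) = Add(W, Mul(7, j))
Function('H')(u, C) = 0
Add(Function('H')(302, Add(Add(87, 237), Function('p')(15, -8))), Mul(-1, 151977)) = Add(0, Mul(-1, 151977)) = Add(0, -151977) = -151977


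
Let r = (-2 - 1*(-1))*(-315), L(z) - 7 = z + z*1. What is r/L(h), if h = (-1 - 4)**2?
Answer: 105/19 ≈ 5.5263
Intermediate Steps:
h = 25 (h = (-5)**2 = 25)
L(z) = 7 + 2*z (L(z) = 7 + (z + z*1) = 7 + (z + z) = 7 + 2*z)
r = 315 (r = (-2 + 1)*(-315) = -1*(-315) = 315)
r/L(h) = 315/(7 + 2*25) = 315/(7 + 50) = 315/57 = 315*(1/57) = 105/19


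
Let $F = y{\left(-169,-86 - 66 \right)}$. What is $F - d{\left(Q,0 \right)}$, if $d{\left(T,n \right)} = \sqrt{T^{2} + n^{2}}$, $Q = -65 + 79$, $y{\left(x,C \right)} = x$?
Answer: $-183$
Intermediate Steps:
$F = -169$
$Q = 14$
$F - d{\left(Q,0 \right)} = -169 - \sqrt{14^{2} + 0^{2}} = -169 - \sqrt{196 + 0} = -169 - \sqrt{196} = -169 - 14 = -183$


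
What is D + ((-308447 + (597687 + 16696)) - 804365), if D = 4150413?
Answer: 3651984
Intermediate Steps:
D + ((-308447 + (597687 + 16696)) - 804365) = 4150413 + ((-308447 + (597687 + 16696)) - 804365) = 4150413 + ((-308447 + 614383) - 804365) = 4150413 + (305936 - 804365) = 4150413 - 498429 = 3651984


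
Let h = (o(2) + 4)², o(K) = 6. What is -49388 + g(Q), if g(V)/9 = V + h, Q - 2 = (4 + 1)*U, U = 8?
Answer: -48110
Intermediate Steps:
h = 100 (h = (6 + 4)² = 10² = 100)
Q = 42 (Q = 2 + (4 + 1)*8 = 2 + 5*8 = 2 + 40 = 42)
g(V) = 900 + 9*V (g(V) = 9*(V + 100) = 9*(100 + V) = 900 + 9*V)
-49388 + g(Q) = -49388 + (900 + 9*42) = -49388 + (900 + 378) = -49388 + 1278 = -48110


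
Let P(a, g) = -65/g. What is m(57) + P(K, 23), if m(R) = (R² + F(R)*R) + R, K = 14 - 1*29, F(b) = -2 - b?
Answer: -1376/23 ≈ -59.826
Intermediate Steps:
K = -15 (K = 14 - 29 = -15)
m(R) = R + R² + R*(-2 - R) (m(R) = (R² + (-2 - R)*R) + R = (R² + R*(-2 - R)) + R = R + R² + R*(-2 - R))
m(57) + P(K, 23) = -1*57 - 65/23 = -57 - 65*1/23 = -57 - 65/23 = -1376/23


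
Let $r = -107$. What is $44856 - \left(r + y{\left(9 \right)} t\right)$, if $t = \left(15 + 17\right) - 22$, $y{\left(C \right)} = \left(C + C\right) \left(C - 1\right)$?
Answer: $43523$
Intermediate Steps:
$y{\left(C \right)} = 2 C \left(-1 + C\right)$
$t = 10$ ($t = 32 - 22 = 10$)
$44856 - \left(r + y{\left(9 \right)} t\right) = 44856 - \left(-107 + 2 \cdot 9 \left(-1 + 9\right) 10\right) = 44856 - \left(-107 + 2 \cdot 9 \cdot 8 \cdot 10\right) = 44856 - \left(-107 + 144 \cdot 10\right) = 44856 - \left(-107 + 1440\right) = 44856 - 1333 = 43523$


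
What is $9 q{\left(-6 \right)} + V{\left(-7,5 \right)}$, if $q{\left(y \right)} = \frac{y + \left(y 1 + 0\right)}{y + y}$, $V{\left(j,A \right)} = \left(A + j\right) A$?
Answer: $-1$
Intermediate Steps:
$V{\left(j,A \right)} = A \left(A + j\right)$
$q{\left(y \right)} = 1$ ($q{\left(y \right)} = \frac{y + \left(y + 0\right)}{2 y} = \left(y + y\right) \frac{1}{2 y} = 2 y \frac{1}{2 y} = 1$)
$9 q{\left(-6 \right)} + V{\left(-7,5 \right)} = 9 \cdot 1 + 5 \left(5 - 7\right) = 9 + 5 \left(-2\right) = 9 - 10 = -1$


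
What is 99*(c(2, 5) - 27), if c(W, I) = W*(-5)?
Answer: -3663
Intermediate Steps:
c(W, I) = -5*W
99*(c(2, 5) - 27) = 99*(-5*2 - 27) = 99*(-10 - 27) = 99*(-37) = -3663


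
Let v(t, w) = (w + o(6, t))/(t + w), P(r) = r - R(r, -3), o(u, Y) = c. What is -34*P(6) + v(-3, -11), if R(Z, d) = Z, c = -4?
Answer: 15/14 ≈ 1.0714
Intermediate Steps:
o(u, Y) = -4
P(r) = 0 (P(r) = r - r = 0)
v(t, w) = (-4 + w)/(t + w) (v(t, w) = (w - 4)/(t + w) = (-4 + w)/(t + w))
-34*P(6) + v(-3, -11) = -34*0 + (-4 - 11)/(-3 - 11) = 0 - 15/(-14) = 0 - 1/14*(-15) = 0 + 15/14 = 15/14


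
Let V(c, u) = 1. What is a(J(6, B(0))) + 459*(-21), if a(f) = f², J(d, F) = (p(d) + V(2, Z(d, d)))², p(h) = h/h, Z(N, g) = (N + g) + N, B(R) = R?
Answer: -9623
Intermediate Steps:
Z(N, g) = g + 2*N
p(h) = 1
J(d, F) = 4 (J(d, F) = (1 + 1)² = 2² = 4)
a(J(6, B(0))) + 459*(-21) = 4² + 459*(-21) = 16 - 9639 = -9623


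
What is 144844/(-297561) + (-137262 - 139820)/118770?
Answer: -16608653147/5890219995 ≈ -2.8197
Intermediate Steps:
144844/(-297561) + (-137262 - 139820)/118770 = 144844*(-1/297561) - 277082*1/118770 = -144844/297561 - 138541/59385 = -16608653147/5890219995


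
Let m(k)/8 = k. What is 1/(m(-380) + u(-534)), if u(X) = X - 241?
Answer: -1/3815 ≈ -0.00026212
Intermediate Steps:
m(k) = 8*k
u(X) = -241 + X
1/(m(-380) + u(-534)) = 1/(8*(-380) + (-241 - 534)) = 1/(-3040 - 775) = 1/(-3815) = -1/3815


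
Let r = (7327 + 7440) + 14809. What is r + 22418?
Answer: 51994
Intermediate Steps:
r = 29576 (r = 14767 + 14809 = 29576)
r + 22418 = 29576 + 22418 = 51994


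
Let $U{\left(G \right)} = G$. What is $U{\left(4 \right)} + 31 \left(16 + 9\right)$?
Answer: $779$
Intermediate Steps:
$U{\left(4 \right)} + 31 \left(16 + 9\right) = 4 + 31 \left(16 + 9\right) = 4 + 31 \cdot 25 = 4 + 775 = 779$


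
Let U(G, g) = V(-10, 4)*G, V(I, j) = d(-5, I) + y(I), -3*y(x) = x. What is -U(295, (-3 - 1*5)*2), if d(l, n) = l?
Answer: 1475/3 ≈ 491.67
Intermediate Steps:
y(x) = -x/3
V(I, j) = -5 - I/3
U(G, g) = -5*G/3 (U(G, g) = (-5 - ⅓*(-10))*G = (-5 + 10/3)*G = -5*G/3)
-U(295, (-3 - 1*5)*2) = -(-5)*295/3 = -1*(-1475/3) = 1475/3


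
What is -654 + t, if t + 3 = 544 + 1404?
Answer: 1291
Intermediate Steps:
t = 1945 (t = -3 + (544 + 1404) = -3 + 1948 = 1945)
-654 + t = -654 + 1945 = 1291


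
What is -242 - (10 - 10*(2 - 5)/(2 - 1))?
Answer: -282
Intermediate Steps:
-242 - (10 - 10*(2 - 5)/(2 - 1)) = -242 - (10 - (-30)/1) = -242 - (10 - (-30)) = -242 - (10 - 10*(-3)) = -242 - (10 + 30) = -242 - 1*40 = -242 - 40 = -282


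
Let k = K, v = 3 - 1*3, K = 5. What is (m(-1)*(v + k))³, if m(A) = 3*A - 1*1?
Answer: -8000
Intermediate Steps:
m(A) = -1 + 3*A (m(A) = 3*A - 1 = -1 + 3*A)
v = 0 (v = 3 - 3 = 0)
k = 5
(m(-1)*(v + k))³ = ((-1 + 3*(-1))*(0 + 5))³ = ((-1 - 3)*5)³ = (-4*5)³ = (-20)³ = -8000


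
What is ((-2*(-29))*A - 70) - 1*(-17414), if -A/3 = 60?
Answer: 6904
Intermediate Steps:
A = -180 (A = -3*60 = -180)
((-2*(-29))*A - 70) - 1*(-17414) = (-2*(-29)*(-180) - 70) - 1*(-17414) = (58*(-180) - 70) + 17414 = (-10440 - 70) + 17414 = -10510 + 17414 = 6904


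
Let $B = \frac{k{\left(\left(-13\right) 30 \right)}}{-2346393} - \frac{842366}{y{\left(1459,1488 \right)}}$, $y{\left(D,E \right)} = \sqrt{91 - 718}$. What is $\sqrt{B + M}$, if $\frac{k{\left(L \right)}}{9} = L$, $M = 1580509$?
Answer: $\frac{\sqrt{380094035412228599251251 + 323092866477227602602 i \sqrt{627}}}{490396137} \approx 1257.3 + 13.379 i$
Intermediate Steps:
$y{\left(D,E \right)} = i \sqrt{627}$ ($y{\left(D,E \right)} = \sqrt{-627} = i \sqrt{627}$)
$k{\left(L \right)} = 9 L$
$B = \frac{1170}{782131} + \frac{842366 i \sqrt{627}}{627}$ ($B = \frac{9 \left(\left(-13\right) 30\right)}{-2346393} - \frac{842366}{i \sqrt{627}} = 9 \left(-390\right) \left(- \frac{1}{2346393}\right) - 842366 \left(- \frac{i \sqrt{627}}{627}\right) = \left(-3510\right) \left(- \frac{1}{2346393}\right) + \frac{842366 i \sqrt{627}}{627} = \frac{1170}{782131} + \frac{842366 i \sqrt{627}}{627} \approx 0.0014959 + 33641.0 i$)
$\sqrt{B + M} = \sqrt{\left(\frac{1170}{782131} + \frac{842366 i \sqrt{627}}{627}\right) + 1580509} = \sqrt{\frac{1236165085849}{782131} + \frac{842366 i \sqrt{627}}{627}}$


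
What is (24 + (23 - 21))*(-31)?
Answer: -806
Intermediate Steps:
(24 + (23 - 21))*(-31) = (24 + 2)*(-31) = 26*(-31) = -806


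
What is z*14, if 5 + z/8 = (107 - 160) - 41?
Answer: -11088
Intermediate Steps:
z = -792 (z = -40 + 8*((107 - 160) - 41) = -40 + 8*(-53 - 41) = -40 + 8*(-94) = -40 - 752 = -792)
z*14 = -792*14 = -11088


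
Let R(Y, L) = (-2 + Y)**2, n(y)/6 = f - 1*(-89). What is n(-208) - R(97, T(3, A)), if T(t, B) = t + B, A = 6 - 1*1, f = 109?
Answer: -7837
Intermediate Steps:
A = 5 (A = 6 - 1 = 5)
T(t, B) = B + t
n(y) = 1188 (n(y) = 6*(109 - 1*(-89)) = 6*(109 + 89) = 6*198 = 1188)
n(-208) - R(97, T(3, A)) = 1188 - (-2 + 97)**2 = 1188 - 1*95**2 = 1188 - 1*9025 = 1188 - 9025 = -7837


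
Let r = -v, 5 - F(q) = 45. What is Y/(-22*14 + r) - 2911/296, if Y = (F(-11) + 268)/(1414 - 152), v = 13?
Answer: -196553235/19985032 ≈ -9.8350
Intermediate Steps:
F(q) = -40 (F(q) = 5 - 1*45 = 5 - 45 = -40)
r = -13 (r = -1*13 = -13)
Y = 114/631 (Y = (-40 + 268)/(1414 - 152) = 228/1262 = 228*(1/1262) = 114/631 ≈ 0.18067)
Y/(-22*14 + r) - 2911/296 = 114/(631*(-22*14 - 13)) - 2911/296 = 114/(631*(-308 - 13)) - 2911*1/296 = (114/631)/(-321) - 2911/296 = (114/631)*(-1/321) - 2911/296 = -38/67517 - 2911/296 = -196553235/19985032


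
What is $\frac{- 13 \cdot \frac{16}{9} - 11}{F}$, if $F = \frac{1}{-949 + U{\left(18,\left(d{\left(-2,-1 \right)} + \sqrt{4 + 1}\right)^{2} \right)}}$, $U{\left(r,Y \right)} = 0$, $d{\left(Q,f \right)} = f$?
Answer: $\frac{291343}{9} \approx 32371.0$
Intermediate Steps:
$F = - \frac{1}{949}$ ($F = \frac{1}{-949 + 0} = \frac{1}{-949} = - \frac{1}{949} \approx -0.0010537$)
$\frac{- 13 \cdot \frac{16}{9} - 11}{F} = \frac{- 13 \cdot \frac{16}{9} - 11}{- \frac{1}{949}} = \left(- 13 \cdot 16 \cdot \frac{1}{9} - 11\right) \left(-949\right) = \left(\left(-13\right) \frac{16}{9} - 11\right) \left(-949\right) = \left(- \frac{208}{9} - 11\right) \left(-949\right) = \left(- \frac{307}{9}\right) \left(-949\right) = \frac{291343}{9}$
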